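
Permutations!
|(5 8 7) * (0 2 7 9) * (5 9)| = |(0 2 7 9)(5 8)| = 4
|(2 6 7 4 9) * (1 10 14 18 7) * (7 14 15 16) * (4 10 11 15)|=|(1 11 15 16 7 10 4 9 2 6)(14 18)|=10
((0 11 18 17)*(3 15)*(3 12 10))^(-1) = ((0 11 18 17)(3 15 12 10))^(-1) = (0 17 18 11)(3 10 12 15)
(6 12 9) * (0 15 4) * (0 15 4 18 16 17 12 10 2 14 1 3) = [4, 3, 14, 0, 15, 5, 10, 7, 8, 6, 2, 11, 9, 13, 1, 18, 17, 12, 16] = (0 4 15 18 16 17 12 9 6 10 2 14 1 3)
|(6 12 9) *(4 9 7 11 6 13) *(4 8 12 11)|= |(4 9 13 8 12 7)(6 11)|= 6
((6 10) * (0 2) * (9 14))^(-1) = ((0 2)(6 10)(9 14))^(-1) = (0 2)(6 10)(9 14)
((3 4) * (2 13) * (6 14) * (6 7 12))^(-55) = (2 13)(3 4)(6 14 7 12)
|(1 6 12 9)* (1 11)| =5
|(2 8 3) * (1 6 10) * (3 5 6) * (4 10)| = 8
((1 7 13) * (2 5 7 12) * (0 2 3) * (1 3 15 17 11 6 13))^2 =((0 2 5 7 1 12 15 17 11 6 13 3))^2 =(0 5 1 15 11 13)(2 7 12 17 6 3)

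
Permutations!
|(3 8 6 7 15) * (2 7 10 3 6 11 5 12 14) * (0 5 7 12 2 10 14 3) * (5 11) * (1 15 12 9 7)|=|(0 11 1 15 6 14 10)(2 9 7 12 3 8 5)|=7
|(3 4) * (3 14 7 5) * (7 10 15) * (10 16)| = |(3 4 14 16 10 15 7 5)| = 8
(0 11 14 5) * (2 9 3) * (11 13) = (0 13 11 14 5)(2 9 3) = [13, 1, 9, 2, 4, 0, 6, 7, 8, 3, 10, 14, 12, 11, 5]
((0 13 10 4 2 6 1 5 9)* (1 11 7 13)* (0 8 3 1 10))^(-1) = (0 13 7 11 6 2 4 10)(1 3 8 9 5)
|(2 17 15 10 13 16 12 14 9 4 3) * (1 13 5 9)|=|(1 13 16 12 14)(2 17 15 10 5 9 4 3)|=40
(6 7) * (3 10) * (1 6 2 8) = [0, 6, 8, 10, 4, 5, 7, 2, 1, 9, 3] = (1 6 7 2 8)(3 10)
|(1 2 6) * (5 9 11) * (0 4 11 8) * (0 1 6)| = 8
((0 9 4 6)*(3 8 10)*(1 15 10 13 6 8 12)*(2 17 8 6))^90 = (0 4)(2 8)(6 9)(13 17)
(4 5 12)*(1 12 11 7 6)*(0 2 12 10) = (0 2 12 4 5 11 7 6 1 10) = [2, 10, 12, 3, 5, 11, 1, 6, 8, 9, 0, 7, 4]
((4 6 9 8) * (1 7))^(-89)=(1 7)(4 8 9 6)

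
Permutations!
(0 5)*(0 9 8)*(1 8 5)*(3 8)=(0 1 3 8)(5 9)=[1, 3, 2, 8, 4, 9, 6, 7, 0, 5]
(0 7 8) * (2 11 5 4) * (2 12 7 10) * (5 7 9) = (0 10 2 11 7 8)(4 12 9 5) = [10, 1, 11, 3, 12, 4, 6, 8, 0, 5, 2, 7, 9]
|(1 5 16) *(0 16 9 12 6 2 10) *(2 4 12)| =|(0 16 1 5 9 2 10)(4 12 6)| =21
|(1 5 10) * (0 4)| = |(0 4)(1 5 10)| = 6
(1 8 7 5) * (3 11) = [0, 8, 2, 11, 4, 1, 6, 5, 7, 9, 10, 3] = (1 8 7 5)(3 11)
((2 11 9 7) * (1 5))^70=((1 5)(2 11 9 7))^70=(2 9)(7 11)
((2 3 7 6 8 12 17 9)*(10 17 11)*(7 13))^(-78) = (2 9 17 10 11 12 8 6 7 13 3) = ((2 3 13 7 6 8 12 11 10 17 9))^(-78)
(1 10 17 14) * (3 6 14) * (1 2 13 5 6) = (1 10 17 3)(2 13 5 6 14) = [0, 10, 13, 1, 4, 6, 14, 7, 8, 9, 17, 11, 12, 5, 2, 15, 16, 3]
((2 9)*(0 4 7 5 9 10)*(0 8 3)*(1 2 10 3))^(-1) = (0 3 2 1 8 10 9 5 7 4)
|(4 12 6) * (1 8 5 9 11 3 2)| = 21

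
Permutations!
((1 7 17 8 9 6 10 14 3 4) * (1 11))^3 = ((1 7 17 8 9 6 10 14 3 4 11))^3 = (1 8 10 4 7 9 14 11 17 6 3)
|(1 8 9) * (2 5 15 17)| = 12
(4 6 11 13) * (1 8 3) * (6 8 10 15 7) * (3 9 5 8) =(1 10 15 7 6 11 13 4 3)(5 8 9) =[0, 10, 2, 1, 3, 8, 11, 6, 9, 5, 15, 13, 12, 4, 14, 7]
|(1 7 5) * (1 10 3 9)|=6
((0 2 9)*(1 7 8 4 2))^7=(9)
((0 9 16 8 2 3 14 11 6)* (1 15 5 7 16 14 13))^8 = ((0 9 14 11 6)(1 15 5 7 16 8 2 3 13))^8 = (0 11 9 6 14)(1 13 3 2 8 16 7 5 15)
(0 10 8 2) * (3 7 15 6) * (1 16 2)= [10, 16, 0, 7, 4, 5, 3, 15, 1, 9, 8, 11, 12, 13, 14, 6, 2]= (0 10 8 1 16 2)(3 7 15 6)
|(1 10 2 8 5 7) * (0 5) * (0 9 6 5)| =|(1 10 2 8 9 6 5 7)| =8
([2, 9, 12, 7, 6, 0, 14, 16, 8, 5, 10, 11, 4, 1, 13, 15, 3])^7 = (0 1 6 2 9 14 12 5 13 4)(3 7 16)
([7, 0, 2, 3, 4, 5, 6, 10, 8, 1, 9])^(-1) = [1, 9, 2, 3, 4, 5, 6, 0, 8, 10, 7]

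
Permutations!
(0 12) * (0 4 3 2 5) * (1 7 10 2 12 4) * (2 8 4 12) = (0 12 1 7 10 8 4 3 2 5) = [12, 7, 5, 2, 3, 0, 6, 10, 4, 9, 8, 11, 1]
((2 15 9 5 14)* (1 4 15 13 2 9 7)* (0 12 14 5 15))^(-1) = (0 4 1 7 15 9 14 12)(2 13) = ((0 12 14 9 15 7 1 4)(2 13))^(-1)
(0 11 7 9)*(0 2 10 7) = (0 11)(2 10 7 9) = [11, 1, 10, 3, 4, 5, 6, 9, 8, 2, 7, 0]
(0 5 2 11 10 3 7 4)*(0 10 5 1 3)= [1, 3, 11, 7, 10, 2, 6, 4, 8, 9, 0, 5]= (0 1 3 7 4 10)(2 11 5)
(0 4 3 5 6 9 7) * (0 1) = (0 4 3 5 6 9 7 1) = [4, 0, 2, 5, 3, 6, 9, 1, 8, 7]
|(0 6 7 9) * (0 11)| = |(0 6 7 9 11)| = 5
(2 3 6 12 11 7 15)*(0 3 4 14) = (0 3 6 12 11 7 15 2 4 14) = [3, 1, 4, 6, 14, 5, 12, 15, 8, 9, 10, 7, 11, 13, 0, 2]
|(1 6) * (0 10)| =|(0 10)(1 6)| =2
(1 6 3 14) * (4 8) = (1 6 3 14)(4 8) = [0, 6, 2, 14, 8, 5, 3, 7, 4, 9, 10, 11, 12, 13, 1]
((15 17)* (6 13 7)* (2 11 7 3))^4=((2 11 7 6 13 3)(15 17))^4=(17)(2 13 7)(3 6 11)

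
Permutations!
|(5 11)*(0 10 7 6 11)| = 6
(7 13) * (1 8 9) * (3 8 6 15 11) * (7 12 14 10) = (1 6 15 11 3 8 9)(7 13 12 14 10) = [0, 6, 2, 8, 4, 5, 15, 13, 9, 1, 7, 3, 14, 12, 10, 11]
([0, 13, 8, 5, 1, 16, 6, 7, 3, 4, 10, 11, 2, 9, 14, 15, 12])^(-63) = (1 13 9 4)(2 5)(3 12)(8 16)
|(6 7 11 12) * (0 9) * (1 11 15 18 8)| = 8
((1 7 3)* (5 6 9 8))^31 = ((1 7 3)(5 6 9 8))^31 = (1 7 3)(5 8 9 6)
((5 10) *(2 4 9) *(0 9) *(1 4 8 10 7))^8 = ((0 9 2 8 10 5 7 1 4))^8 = (0 4 1 7 5 10 8 2 9)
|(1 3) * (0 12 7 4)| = 4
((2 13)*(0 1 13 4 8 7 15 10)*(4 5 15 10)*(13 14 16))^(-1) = (0 10 7 8 4 15 5 2 13 16 14 1)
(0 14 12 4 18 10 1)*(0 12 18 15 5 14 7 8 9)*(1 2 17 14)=[7, 12, 17, 3, 15, 1, 6, 8, 9, 0, 2, 11, 4, 13, 18, 5, 16, 14, 10]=(0 7 8 9)(1 12 4 15 5)(2 17 14 18 10)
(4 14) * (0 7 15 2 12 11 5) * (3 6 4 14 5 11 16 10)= [7, 1, 12, 6, 5, 0, 4, 15, 8, 9, 3, 11, 16, 13, 14, 2, 10]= (0 7 15 2 12 16 10 3 6 4 5)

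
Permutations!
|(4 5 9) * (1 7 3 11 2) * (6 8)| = 30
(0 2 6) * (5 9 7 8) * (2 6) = (0 6)(5 9 7 8) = [6, 1, 2, 3, 4, 9, 0, 8, 5, 7]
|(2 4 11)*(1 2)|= 4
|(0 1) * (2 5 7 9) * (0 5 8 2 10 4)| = 14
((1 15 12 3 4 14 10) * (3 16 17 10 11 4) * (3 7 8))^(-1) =((1 15 12 16 17 10)(3 7 8)(4 14 11))^(-1) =(1 10 17 16 12 15)(3 8 7)(4 11 14)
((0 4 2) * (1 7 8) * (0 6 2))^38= (1 8 7)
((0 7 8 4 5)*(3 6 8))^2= ((0 7 3 6 8 4 5))^2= (0 3 8 5 7 6 4)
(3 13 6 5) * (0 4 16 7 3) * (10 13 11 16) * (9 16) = [4, 1, 2, 11, 10, 0, 5, 3, 8, 16, 13, 9, 12, 6, 14, 15, 7] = (0 4 10 13 6 5)(3 11 9 16 7)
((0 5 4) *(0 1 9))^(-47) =(0 1 5 9 4) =((0 5 4 1 9))^(-47)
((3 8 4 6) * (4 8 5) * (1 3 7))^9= (8)(1 4)(3 6)(5 7)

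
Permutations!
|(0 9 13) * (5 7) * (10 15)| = 6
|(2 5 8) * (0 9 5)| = |(0 9 5 8 2)| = 5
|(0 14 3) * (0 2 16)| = 5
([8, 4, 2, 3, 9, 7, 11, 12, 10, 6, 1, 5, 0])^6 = [6, 7, 2, 3, 12, 1, 8, 4, 11, 0, 5, 10, 9]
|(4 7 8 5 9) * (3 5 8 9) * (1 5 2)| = |(1 5 3 2)(4 7 9)| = 12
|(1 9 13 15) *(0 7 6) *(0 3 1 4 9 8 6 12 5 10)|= 20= |(0 7 12 5 10)(1 8 6 3)(4 9 13 15)|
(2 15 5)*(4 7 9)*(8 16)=(2 15 5)(4 7 9)(8 16)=[0, 1, 15, 3, 7, 2, 6, 9, 16, 4, 10, 11, 12, 13, 14, 5, 8]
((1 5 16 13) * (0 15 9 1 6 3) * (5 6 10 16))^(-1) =((0 15 9 1 6 3)(10 16 13))^(-1) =(0 3 6 1 9 15)(10 13 16)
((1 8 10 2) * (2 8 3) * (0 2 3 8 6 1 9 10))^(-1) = ((0 2 9 10 6 1 8))^(-1) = (0 8 1 6 10 9 2)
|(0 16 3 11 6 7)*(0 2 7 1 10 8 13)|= 18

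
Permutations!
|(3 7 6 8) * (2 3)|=5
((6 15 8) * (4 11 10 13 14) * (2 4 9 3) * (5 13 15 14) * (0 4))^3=(0 10 6 3 4 15 14 2 11 8 9)(5 13)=((0 4 11 10 15 8 6 14 9 3 2)(5 13))^3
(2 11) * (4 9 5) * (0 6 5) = (0 6 5 4 9)(2 11) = [6, 1, 11, 3, 9, 4, 5, 7, 8, 0, 10, 2]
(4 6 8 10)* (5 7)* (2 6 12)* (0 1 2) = (0 1 2 6 8 10 4 12)(5 7) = [1, 2, 6, 3, 12, 7, 8, 5, 10, 9, 4, 11, 0]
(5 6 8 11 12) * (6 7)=[0, 1, 2, 3, 4, 7, 8, 6, 11, 9, 10, 12, 5]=(5 7 6 8 11 12)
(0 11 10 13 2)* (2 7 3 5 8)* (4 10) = (0 11 4 10 13 7 3 5 8 2) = [11, 1, 0, 5, 10, 8, 6, 3, 2, 9, 13, 4, 12, 7]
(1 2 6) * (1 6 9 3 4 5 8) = (1 2 9 3 4 5 8) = [0, 2, 9, 4, 5, 8, 6, 7, 1, 3]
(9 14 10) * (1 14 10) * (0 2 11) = (0 2 11)(1 14)(9 10) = [2, 14, 11, 3, 4, 5, 6, 7, 8, 10, 9, 0, 12, 13, 1]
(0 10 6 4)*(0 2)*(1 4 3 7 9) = [10, 4, 0, 7, 2, 5, 3, 9, 8, 1, 6] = (0 10 6 3 7 9 1 4 2)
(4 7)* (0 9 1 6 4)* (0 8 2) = [9, 6, 0, 3, 7, 5, 4, 8, 2, 1] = (0 9 1 6 4 7 8 2)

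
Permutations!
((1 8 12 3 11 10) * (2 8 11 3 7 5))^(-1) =(1 10 11)(2 5 7 12 8)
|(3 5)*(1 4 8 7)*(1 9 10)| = 6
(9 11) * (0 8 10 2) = (0 8 10 2)(9 11) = [8, 1, 0, 3, 4, 5, 6, 7, 10, 11, 2, 9]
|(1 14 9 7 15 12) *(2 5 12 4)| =9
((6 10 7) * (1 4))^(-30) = (10)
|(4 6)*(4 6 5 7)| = 3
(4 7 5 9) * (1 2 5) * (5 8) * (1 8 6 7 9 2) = (2 6 7 8 5)(4 9) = [0, 1, 6, 3, 9, 2, 7, 8, 5, 4]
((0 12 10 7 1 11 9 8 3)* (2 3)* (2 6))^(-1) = (0 3 2 6 8 9 11 1 7 10 12)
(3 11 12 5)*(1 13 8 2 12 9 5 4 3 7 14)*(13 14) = (1 14)(2 12 4 3 11 9 5 7 13 8) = [0, 14, 12, 11, 3, 7, 6, 13, 2, 5, 10, 9, 4, 8, 1]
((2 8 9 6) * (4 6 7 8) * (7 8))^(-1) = ((2 4 6)(8 9))^(-1) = (2 6 4)(8 9)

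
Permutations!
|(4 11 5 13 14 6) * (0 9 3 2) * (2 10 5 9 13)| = |(0 13 14 6 4 11 9 3 10 5 2)| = 11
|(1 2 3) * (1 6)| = 4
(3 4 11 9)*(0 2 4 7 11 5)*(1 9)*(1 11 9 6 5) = [2, 6, 4, 7, 1, 0, 5, 9, 8, 3, 10, 11] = (11)(0 2 4 1 6 5)(3 7 9)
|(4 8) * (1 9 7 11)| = 4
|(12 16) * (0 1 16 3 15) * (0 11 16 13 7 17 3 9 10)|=12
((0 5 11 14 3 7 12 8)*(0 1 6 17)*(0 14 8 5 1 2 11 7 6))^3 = ((0 1)(2 11 8)(3 6 17 14)(5 7 12))^3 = (0 1)(3 14 17 6)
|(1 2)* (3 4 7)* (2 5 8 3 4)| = 10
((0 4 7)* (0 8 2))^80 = ((0 4 7 8 2))^80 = (8)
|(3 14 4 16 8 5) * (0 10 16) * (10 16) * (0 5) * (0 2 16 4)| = 15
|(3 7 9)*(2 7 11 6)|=6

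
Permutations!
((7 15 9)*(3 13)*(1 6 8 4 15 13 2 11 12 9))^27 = ((1 6 8 4 15)(2 11 12 9 7 13 3))^27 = (1 8 15 6 4)(2 3 13 7 9 12 11)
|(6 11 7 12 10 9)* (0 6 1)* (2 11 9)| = 20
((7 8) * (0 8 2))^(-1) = ((0 8 7 2))^(-1) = (0 2 7 8)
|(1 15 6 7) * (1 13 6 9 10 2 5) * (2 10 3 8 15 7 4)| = |(1 7 13 6 4 2 5)(3 8 15 9)| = 28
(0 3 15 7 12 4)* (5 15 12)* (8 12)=(0 3 8 12 4)(5 15 7)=[3, 1, 2, 8, 0, 15, 6, 5, 12, 9, 10, 11, 4, 13, 14, 7]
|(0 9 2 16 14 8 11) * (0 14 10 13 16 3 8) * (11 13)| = 10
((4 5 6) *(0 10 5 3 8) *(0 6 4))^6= (0 6 8 3 4 5 10)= ((0 10 5 4 3 8 6))^6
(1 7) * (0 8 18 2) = (0 8 18 2)(1 7) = [8, 7, 0, 3, 4, 5, 6, 1, 18, 9, 10, 11, 12, 13, 14, 15, 16, 17, 2]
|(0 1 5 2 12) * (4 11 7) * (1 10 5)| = |(0 10 5 2 12)(4 11 7)| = 15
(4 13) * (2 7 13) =(2 7 13 4) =[0, 1, 7, 3, 2, 5, 6, 13, 8, 9, 10, 11, 12, 4]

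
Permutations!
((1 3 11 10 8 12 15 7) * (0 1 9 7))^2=(0 3 10 12)(1 11 8 15)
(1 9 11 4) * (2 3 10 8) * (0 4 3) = (0 4 1 9 11 3 10 8 2) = [4, 9, 0, 10, 1, 5, 6, 7, 2, 11, 8, 3]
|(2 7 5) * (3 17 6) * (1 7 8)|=|(1 7 5 2 8)(3 17 6)|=15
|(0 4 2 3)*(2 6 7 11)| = |(0 4 6 7 11 2 3)| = 7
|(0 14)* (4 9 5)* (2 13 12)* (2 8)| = 12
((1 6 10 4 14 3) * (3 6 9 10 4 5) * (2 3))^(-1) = (1 3 2 5 10 9)(4 6 14)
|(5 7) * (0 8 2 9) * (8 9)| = |(0 9)(2 8)(5 7)| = 2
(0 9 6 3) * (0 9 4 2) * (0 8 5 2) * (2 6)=[4, 1, 8, 9, 0, 6, 3, 7, 5, 2]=(0 4)(2 8 5 6 3 9)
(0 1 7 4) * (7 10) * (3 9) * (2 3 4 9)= [1, 10, 3, 2, 0, 5, 6, 9, 8, 4, 7]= (0 1 10 7 9 4)(2 3)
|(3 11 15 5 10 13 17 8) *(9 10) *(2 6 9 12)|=12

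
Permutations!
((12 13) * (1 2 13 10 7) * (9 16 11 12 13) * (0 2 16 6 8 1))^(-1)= ((0 2 9 6 8 1 16 11 12 10 7))^(-1)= (0 7 10 12 11 16 1 8 6 9 2)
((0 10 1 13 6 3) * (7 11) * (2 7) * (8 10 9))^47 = (0 3 6 13 1 10 8 9)(2 11 7)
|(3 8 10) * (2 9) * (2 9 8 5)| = 5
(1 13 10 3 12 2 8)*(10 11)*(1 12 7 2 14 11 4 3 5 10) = (1 13 4 3 7 2 8 12 14 11)(5 10) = [0, 13, 8, 7, 3, 10, 6, 2, 12, 9, 5, 1, 14, 4, 11]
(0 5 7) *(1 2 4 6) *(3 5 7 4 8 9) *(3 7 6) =[6, 2, 8, 5, 3, 4, 1, 0, 9, 7] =(0 6 1 2 8 9 7)(3 5 4)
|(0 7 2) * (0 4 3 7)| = |(2 4 3 7)| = 4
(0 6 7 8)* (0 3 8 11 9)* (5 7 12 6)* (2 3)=(0 5 7 11 9)(2 3 8)(6 12)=[5, 1, 3, 8, 4, 7, 12, 11, 2, 0, 10, 9, 6]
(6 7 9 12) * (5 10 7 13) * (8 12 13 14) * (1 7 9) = [0, 7, 2, 3, 4, 10, 14, 1, 12, 13, 9, 11, 6, 5, 8] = (1 7)(5 10 9 13)(6 14 8 12)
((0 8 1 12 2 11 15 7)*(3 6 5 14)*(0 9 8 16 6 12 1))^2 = ((0 16 6 5 14 3 12 2 11 15 7 9 8))^2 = (0 6 14 12 11 7 8 16 5 3 2 15 9)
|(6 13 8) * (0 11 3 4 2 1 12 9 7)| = |(0 11 3 4 2 1 12 9 7)(6 13 8)| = 9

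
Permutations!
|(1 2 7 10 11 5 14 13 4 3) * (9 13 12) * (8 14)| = |(1 2 7 10 11 5 8 14 12 9 13 4 3)| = 13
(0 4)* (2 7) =(0 4)(2 7) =[4, 1, 7, 3, 0, 5, 6, 2]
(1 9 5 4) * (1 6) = (1 9 5 4 6) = [0, 9, 2, 3, 6, 4, 1, 7, 8, 5]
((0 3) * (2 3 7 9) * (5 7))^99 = (0 9)(2 5)(3 7)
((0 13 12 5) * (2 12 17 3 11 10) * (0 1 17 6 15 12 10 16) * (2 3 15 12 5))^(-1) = (0 16 11 3 10 2 12 6 13)(1 5 15 17)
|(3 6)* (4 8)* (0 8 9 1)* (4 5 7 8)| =|(0 4 9 1)(3 6)(5 7 8)| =12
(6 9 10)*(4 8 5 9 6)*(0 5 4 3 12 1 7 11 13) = (0 5 9 10 3 12 1 7 11 13)(4 8) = [5, 7, 2, 12, 8, 9, 6, 11, 4, 10, 3, 13, 1, 0]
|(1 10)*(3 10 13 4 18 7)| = |(1 13 4 18 7 3 10)| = 7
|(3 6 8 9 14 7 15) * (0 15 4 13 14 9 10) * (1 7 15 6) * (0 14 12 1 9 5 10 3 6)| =|(1 7 4 13 12)(3 9 5 10 14 15 6 8)| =40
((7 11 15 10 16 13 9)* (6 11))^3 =(6 10 9 11 16 7 15 13)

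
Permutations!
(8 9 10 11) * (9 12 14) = (8 12 14 9 10 11) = [0, 1, 2, 3, 4, 5, 6, 7, 12, 10, 11, 8, 14, 13, 9]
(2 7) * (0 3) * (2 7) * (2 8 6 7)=[3, 1, 8, 0, 4, 5, 7, 2, 6]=(0 3)(2 8 6 7)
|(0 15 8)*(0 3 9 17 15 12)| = |(0 12)(3 9 17 15 8)| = 10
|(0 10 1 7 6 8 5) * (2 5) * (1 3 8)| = |(0 10 3 8 2 5)(1 7 6)| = 6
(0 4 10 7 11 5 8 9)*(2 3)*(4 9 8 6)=[9, 1, 3, 2, 10, 6, 4, 11, 8, 0, 7, 5]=(0 9)(2 3)(4 10 7 11 5 6)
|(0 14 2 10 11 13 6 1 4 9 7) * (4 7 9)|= |(0 14 2 10 11 13 6 1 7)|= 9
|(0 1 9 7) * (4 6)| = |(0 1 9 7)(4 6)| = 4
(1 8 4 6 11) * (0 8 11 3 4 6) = [8, 11, 2, 4, 0, 5, 3, 7, 6, 9, 10, 1] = (0 8 6 3 4)(1 11)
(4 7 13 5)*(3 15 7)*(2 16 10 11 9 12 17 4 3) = (2 16 10 11 9 12 17 4)(3 15 7 13 5) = [0, 1, 16, 15, 2, 3, 6, 13, 8, 12, 11, 9, 17, 5, 14, 7, 10, 4]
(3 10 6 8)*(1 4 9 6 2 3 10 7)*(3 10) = (1 4 9 6 8 3 7)(2 10) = [0, 4, 10, 7, 9, 5, 8, 1, 3, 6, 2]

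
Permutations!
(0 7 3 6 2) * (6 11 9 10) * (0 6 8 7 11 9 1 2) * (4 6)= (0 11 1 2 4 6)(3 9 10 8 7)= [11, 2, 4, 9, 6, 5, 0, 3, 7, 10, 8, 1]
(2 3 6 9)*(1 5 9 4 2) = (1 5 9)(2 3 6 4) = [0, 5, 3, 6, 2, 9, 4, 7, 8, 1]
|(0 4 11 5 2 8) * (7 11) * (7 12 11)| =7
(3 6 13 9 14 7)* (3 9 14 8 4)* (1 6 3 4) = [0, 6, 2, 3, 4, 5, 13, 9, 1, 8, 10, 11, 12, 14, 7] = (1 6 13 14 7 9 8)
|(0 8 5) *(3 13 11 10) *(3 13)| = |(0 8 5)(10 13 11)| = 3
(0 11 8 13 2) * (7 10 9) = [11, 1, 0, 3, 4, 5, 6, 10, 13, 7, 9, 8, 12, 2] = (0 11 8 13 2)(7 10 9)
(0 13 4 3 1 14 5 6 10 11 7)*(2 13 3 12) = [3, 14, 13, 1, 12, 6, 10, 0, 8, 9, 11, 7, 2, 4, 5] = (0 3 1 14 5 6 10 11 7)(2 13 4 12)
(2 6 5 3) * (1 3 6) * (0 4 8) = (0 4 8)(1 3 2)(5 6) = [4, 3, 1, 2, 8, 6, 5, 7, 0]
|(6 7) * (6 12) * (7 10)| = 4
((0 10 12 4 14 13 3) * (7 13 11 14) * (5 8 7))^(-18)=((0 10 12 4 5 8 7 13 3)(11 14))^(-18)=(14)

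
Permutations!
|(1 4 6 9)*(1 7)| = |(1 4 6 9 7)| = 5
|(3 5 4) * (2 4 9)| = |(2 4 3 5 9)| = 5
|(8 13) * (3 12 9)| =6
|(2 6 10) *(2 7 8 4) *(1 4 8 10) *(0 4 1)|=|(0 4 2 6)(7 10)|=4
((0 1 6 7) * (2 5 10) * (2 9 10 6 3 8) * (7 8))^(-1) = (0 7 3 1)(2 8 6 5)(9 10)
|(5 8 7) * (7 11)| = 4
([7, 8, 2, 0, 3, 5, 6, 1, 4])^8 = (0 1 4)(3 7 8)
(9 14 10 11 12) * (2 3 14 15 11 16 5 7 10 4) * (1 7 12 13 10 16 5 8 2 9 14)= (1 7 16 8 2 3)(4 9 15 11 13 10 5 12 14)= [0, 7, 3, 1, 9, 12, 6, 16, 2, 15, 5, 13, 14, 10, 4, 11, 8]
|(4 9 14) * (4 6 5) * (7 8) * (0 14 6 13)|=12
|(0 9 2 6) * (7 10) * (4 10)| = |(0 9 2 6)(4 10 7)| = 12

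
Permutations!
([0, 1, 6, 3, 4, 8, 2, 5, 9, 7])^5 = (2 6)(5 8 9 7)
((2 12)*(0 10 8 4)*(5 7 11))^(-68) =(12)(5 7 11)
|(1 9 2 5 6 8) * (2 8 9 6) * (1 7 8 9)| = |(9)(1 6)(2 5)(7 8)| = 2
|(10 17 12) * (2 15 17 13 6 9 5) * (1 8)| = 18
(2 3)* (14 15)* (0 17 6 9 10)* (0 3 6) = (0 17)(2 6 9 10 3)(14 15) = [17, 1, 6, 2, 4, 5, 9, 7, 8, 10, 3, 11, 12, 13, 15, 14, 16, 0]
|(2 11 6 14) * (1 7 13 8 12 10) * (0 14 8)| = 11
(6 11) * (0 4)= (0 4)(6 11)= [4, 1, 2, 3, 0, 5, 11, 7, 8, 9, 10, 6]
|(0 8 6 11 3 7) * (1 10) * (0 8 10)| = 15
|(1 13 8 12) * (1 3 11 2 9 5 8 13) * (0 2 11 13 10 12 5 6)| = 4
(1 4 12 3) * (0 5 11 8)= (0 5 11 8)(1 4 12 3)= [5, 4, 2, 1, 12, 11, 6, 7, 0, 9, 10, 8, 3]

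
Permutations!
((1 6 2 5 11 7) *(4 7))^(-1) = ((1 6 2 5 11 4 7))^(-1) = (1 7 4 11 5 2 6)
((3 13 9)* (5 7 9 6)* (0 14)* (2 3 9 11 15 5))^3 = (0 14)(2 6 13 3)(5 15 11 7)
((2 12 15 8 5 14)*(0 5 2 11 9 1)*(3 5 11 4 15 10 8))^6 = (0 9)(1 11)(2 10)(3 5 14 4 15)(8 12) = ((0 11 9 1)(2 12 10 8)(3 5 14 4 15))^6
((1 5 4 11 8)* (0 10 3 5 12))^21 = (0 5 8)(1 10 4)(3 11 12)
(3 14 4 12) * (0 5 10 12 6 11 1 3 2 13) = (0 5 10 12 2 13)(1 3 14 4 6 11) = [5, 3, 13, 14, 6, 10, 11, 7, 8, 9, 12, 1, 2, 0, 4]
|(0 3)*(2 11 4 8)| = |(0 3)(2 11 4 8)| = 4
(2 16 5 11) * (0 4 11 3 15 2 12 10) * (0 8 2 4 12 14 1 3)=[12, 3, 16, 15, 11, 0, 6, 7, 2, 9, 8, 14, 10, 13, 1, 4, 5]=(0 12 10 8 2 16 5)(1 3 15 4 11 14)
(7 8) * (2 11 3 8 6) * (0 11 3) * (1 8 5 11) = (0 1 8 7 6 2 3 5 11) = [1, 8, 3, 5, 4, 11, 2, 6, 7, 9, 10, 0]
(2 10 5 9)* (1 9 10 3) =[0, 9, 3, 1, 4, 10, 6, 7, 8, 2, 5] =(1 9 2 3)(5 10)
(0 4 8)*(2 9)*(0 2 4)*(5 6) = (2 9 4 8)(5 6) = [0, 1, 9, 3, 8, 6, 5, 7, 2, 4]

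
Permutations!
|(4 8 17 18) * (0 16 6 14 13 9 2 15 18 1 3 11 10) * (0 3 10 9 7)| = 66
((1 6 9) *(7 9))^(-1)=(1 9 7 6)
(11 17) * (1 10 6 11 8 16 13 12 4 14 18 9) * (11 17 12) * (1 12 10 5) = [0, 5, 2, 3, 14, 1, 17, 7, 16, 12, 6, 10, 4, 11, 18, 15, 13, 8, 9] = (1 5)(4 14 18 9 12)(6 17 8 16 13 11 10)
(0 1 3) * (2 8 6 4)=[1, 3, 8, 0, 2, 5, 4, 7, 6]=(0 1 3)(2 8 6 4)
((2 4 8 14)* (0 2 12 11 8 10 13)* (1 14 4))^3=(0 14 8 13 1 11 10 2 12 4)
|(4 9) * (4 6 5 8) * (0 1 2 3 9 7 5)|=|(0 1 2 3 9 6)(4 7 5 8)|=12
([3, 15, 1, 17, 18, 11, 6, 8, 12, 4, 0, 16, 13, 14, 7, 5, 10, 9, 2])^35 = [5, 9, 17, 11, 0, 18, 6, 7, 8, 10, 15, 2, 12, 13, 14, 4, 1, 16, 3]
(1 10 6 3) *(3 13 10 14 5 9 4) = [0, 14, 2, 1, 3, 9, 13, 7, 8, 4, 6, 11, 12, 10, 5] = (1 14 5 9 4 3)(6 13 10)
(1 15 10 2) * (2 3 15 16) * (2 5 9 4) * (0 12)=(0 12)(1 16 5 9 4 2)(3 15 10)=[12, 16, 1, 15, 2, 9, 6, 7, 8, 4, 3, 11, 0, 13, 14, 10, 5]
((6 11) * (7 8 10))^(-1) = ((6 11)(7 8 10))^(-1) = (6 11)(7 10 8)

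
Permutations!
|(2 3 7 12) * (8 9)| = 4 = |(2 3 7 12)(8 9)|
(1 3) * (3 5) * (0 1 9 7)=(0 1 5 3 9 7)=[1, 5, 2, 9, 4, 3, 6, 0, 8, 7]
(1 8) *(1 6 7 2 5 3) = (1 8 6 7 2 5 3) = [0, 8, 5, 1, 4, 3, 7, 2, 6]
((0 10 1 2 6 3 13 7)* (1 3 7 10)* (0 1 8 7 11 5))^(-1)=(0 5 11 6 2 1 7 8)(3 10 13)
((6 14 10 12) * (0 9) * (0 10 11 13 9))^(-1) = (6 12 10 9 13 11 14)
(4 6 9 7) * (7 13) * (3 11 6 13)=(3 11 6 9)(4 13 7)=[0, 1, 2, 11, 13, 5, 9, 4, 8, 3, 10, 6, 12, 7]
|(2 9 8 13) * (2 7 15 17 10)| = 8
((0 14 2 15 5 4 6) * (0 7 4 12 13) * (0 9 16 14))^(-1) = (2 14 16 9 13 12 5 15)(4 7 6)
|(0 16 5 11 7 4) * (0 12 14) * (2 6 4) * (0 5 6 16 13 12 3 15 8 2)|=|(0 13 12 14 5 11 7)(2 16 6 4 3 15 8)|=7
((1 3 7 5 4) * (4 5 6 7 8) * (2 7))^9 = ((1 3 8 4)(2 7 6))^9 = (1 3 8 4)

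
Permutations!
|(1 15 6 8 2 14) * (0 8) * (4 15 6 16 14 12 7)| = 11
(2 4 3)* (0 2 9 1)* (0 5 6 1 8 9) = (0 2 4 3)(1 5 6)(8 9) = [2, 5, 4, 0, 3, 6, 1, 7, 9, 8]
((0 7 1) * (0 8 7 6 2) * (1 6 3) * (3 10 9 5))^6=(0 8 9 6 3)(1 10 7 5 2)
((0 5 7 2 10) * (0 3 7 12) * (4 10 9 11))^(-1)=(0 12 5)(2 7 3 10 4 11 9)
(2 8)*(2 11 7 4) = (2 8 11 7 4) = [0, 1, 8, 3, 2, 5, 6, 4, 11, 9, 10, 7]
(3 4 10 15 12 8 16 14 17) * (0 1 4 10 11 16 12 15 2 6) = (0 1 4 11 16 14 17 3 10 2 6)(8 12) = [1, 4, 6, 10, 11, 5, 0, 7, 12, 9, 2, 16, 8, 13, 17, 15, 14, 3]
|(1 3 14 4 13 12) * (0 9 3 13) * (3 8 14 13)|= 20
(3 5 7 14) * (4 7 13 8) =(3 5 13 8 4 7 14) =[0, 1, 2, 5, 7, 13, 6, 14, 4, 9, 10, 11, 12, 8, 3]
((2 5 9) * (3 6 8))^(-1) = (2 9 5)(3 8 6)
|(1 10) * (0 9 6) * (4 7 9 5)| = 6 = |(0 5 4 7 9 6)(1 10)|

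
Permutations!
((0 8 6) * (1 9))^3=((0 8 6)(1 9))^3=(1 9)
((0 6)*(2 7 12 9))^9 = (0 6)(2 7 12 9)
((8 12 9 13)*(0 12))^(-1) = (0 8 13 9 12)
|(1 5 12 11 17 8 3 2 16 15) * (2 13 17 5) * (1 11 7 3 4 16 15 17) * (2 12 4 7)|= |(1 12 2 15 11 5 4 16 17 8 7 3 13)|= 13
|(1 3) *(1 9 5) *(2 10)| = |(1 3 9 5)(2 10)| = 4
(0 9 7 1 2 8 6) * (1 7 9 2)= (9)(0 2 8 6)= [2, 1, 8, 3, 4, 5, 0, 7, 6, 9]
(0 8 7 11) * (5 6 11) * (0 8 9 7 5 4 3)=(0 9 7 4 3)(5 6 11 8)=[9, 1, 2, 0, 3, 6, 11, 4, 5, 7, 10, 8]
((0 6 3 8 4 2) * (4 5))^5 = (0 4 8 6 2 5 3)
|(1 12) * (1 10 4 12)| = |(4 12 10)| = 3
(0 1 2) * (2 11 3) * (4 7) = (0 1 11 3 2)(4 7) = [1, 11, 0, 2, 7, 5, 6, 4, 8, 9, 10, 3]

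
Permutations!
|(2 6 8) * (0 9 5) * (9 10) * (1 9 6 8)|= 6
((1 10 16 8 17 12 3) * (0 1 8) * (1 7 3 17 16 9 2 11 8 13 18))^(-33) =((0 7 3 13 18 1 10 9 2 11 8 16)(12 17))^(-33) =(0 13 10 11)(1 2 16 3)(7 18 9 8)(12 17)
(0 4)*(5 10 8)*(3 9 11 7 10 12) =(0 4)(3 9 11 7 10 8 5 12) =[4, 1, 2, 9, 0, 12, 6, 10, 5, 11, 8, 7, 3]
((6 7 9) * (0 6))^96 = (9)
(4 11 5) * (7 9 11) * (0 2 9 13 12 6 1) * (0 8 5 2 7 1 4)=(0 7 13 12 6 4 1 8 5)(2 9 11)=[7, 8, 9, 3, 1, 0, 4, 13, 5, 11, 10, 2, 6, 12]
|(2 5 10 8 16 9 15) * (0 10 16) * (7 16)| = |(0 10 8)(2 5 7 16 9 15)| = 6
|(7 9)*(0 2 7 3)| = 5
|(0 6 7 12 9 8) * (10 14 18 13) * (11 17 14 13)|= |(0 6 7 12 9 8)(10 13)(11 17 14 18)|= 12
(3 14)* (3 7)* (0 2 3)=(0 2 3 14 7)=[2, 1, 3, 14, 4, 5, 6, 0, 8, 9, 10, 11, 12, 13, 7]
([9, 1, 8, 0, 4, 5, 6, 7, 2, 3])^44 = [3, 1, 2, 9, 4, 5, 6, 7, 8, 0]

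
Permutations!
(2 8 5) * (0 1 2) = [1, 2, 8, 3, 4, 0, 6, 7, 5] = (0 1 2 8 5)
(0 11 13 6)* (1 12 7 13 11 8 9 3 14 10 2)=[8, 12, 1, 14, 4, 5, 0, 13, 9, 3, 2, 11, 7, 6, 10]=(0 8 9 3 14 10 2 1 12 7 13 6)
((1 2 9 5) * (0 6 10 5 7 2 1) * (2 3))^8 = (10) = ((0 6 10 5)(2 9 7 3))^8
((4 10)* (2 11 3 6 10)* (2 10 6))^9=(11)(4 10)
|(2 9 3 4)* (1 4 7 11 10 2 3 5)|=|(1 4 3 7 11 10 2 9 5)|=9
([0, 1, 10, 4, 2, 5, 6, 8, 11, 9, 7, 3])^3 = (2 8 4 7 3 10 11)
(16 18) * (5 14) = [0, 1, 2, 3, 4, 14, 6, 7, 8, 9, 10, 11, 12, 13, 5, 15, 18, 17, 16] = (5 14)(16 18)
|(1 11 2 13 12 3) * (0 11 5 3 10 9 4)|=|(0 11 2 13 12 10 9 4)(1 5 3)|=24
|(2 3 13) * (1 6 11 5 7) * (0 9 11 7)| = 12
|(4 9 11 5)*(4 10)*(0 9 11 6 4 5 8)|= 6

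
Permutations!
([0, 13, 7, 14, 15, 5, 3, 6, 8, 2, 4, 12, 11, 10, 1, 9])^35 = [0, 10, 6, 1, 9, 5, 14, 3, 8, 7, 15, 12, 11, 4, 13, 2]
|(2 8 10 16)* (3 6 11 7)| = |(2 8 10 16)(3 6 11 7)| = 4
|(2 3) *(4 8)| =2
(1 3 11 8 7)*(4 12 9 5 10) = (1 3 11 8 7)(4 12 9 5 10) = [0, 3, 2, 11, 12, 10, 6, 1, 7, 5, 4, 8, 9]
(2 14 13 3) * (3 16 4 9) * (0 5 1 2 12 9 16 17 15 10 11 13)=[5, 2, 14, 12, 16, 1, 6, 7, 8, 3, 11, 13, 9, 17, 0, 10, 4, 15]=(0 5 1 2 14)(3 12 9)(4 16)(10 11 13 17 15)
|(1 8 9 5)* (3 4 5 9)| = 5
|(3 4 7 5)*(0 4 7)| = |(0 4)(3 7 5)| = 6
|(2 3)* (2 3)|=1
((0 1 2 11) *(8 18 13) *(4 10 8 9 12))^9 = (0 1 2 11)(4 8 13 12 10 18 9)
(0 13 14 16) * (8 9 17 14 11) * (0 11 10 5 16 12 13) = (5 16 11 8 9 17 14 12 13 10) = [0, 1, 2, 3, 4, 16, 6, 7, 9, 17, 5, 8, 13, 10, 12, 15, 11, 14]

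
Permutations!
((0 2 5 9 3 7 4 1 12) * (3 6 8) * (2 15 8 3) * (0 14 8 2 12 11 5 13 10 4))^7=(0 11 15 5 2 9 13 6 10 3 4 7 1)(8 12 14)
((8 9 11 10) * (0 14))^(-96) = (14)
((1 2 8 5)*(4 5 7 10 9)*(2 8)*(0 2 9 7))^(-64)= (10)(0 8 1 5 4 9 2)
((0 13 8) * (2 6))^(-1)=((0 13 8)(2 6))^(-1)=(0 8 13)(2 6)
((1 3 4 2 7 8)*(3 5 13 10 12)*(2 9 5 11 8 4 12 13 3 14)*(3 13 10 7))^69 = (2 3 12 14)(4 7 13 5 9)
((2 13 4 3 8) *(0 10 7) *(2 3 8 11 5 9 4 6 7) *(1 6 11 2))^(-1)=((0 10 1 6 7)(2 13 11 5 9 4 8 3))^(-1)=(0 7 6 1 10)(2 3 8 4 9 5 11 13)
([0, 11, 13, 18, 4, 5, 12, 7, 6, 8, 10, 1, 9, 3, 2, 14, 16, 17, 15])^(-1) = [0, 11, 14, 13, 4, 5, 8, 7, 9, 12, 10, 1, 6, 2, 15, 18, 16, 17, 3]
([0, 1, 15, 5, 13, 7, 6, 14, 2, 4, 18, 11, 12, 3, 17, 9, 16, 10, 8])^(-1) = [0, 1, 8, 13, 9, 3, 6, 5, 18, 15, 17, 11, 12, 4, 7, 2, 16, 14, 10]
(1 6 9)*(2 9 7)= (1 6 7 2 9)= [0, 6, 9, 3, 4, 5, 7, 2, 8, 1]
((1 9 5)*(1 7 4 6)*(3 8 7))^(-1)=(1 6 4 7 8 3 5 9)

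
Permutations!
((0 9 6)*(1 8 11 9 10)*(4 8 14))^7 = ((0 10 1 14 4 8 11 9 6))^7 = (0 9 8 14 10 6 11 4 1)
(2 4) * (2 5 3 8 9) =(2 4 5 3 8 9) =[0, 1, 4, 8, 5, 3, 6, 7, 9, 2]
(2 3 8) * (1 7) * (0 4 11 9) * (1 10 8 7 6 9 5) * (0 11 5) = (0 4 5 1 6 9 11)(2 3 7 10 8) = [4, 6, 3, 7, 5, 1, 9, 10, 2, 11, 8, 0]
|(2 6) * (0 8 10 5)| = |(0 8 10 5)(2 6)| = 4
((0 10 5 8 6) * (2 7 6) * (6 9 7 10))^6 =((0 6)(2 10 5 8)(7 9))^6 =(2 5)(8 10)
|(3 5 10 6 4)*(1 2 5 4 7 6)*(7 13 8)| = 4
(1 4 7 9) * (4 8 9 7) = (1 8 9) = [0, 8, 2, 3, 4, 5, 6, 7, 9, 1]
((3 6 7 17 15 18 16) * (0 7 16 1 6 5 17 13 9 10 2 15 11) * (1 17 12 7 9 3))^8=((0 9 10 2 15 18 17 11)(1 6 16)(3 5 12 7 13))^8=(18)(1 16 6)(3 7 5 13 12)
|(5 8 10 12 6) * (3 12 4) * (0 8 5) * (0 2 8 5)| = |(0 5)(2 8 10 4 3 12 6)| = 14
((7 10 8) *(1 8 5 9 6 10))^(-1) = (1 7 8)(5 10 6 9)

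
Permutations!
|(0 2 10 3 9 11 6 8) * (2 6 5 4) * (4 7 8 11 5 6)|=|(0 4 2 10 3 9 5 7 8)(6 11)|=18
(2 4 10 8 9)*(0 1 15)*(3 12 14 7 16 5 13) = [1, 15, 4, 12, 10, 13, 6, 16, 9, 2, 8, 11, 14, 3, 7, 0, 5] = (0 1 15)(2 4 10 8 9)(3 12 14 7 16 5 13)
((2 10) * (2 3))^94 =((2 10 3))^94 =(2 10 3)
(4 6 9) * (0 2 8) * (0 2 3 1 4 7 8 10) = (0 3 1 4 6 9 7 8 2 10) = [3, 4, 10, 1, 6, 5, 9, 8, 2, 7, 0]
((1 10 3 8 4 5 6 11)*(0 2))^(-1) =(0 2)(1 11 6 5 4 8 3 10)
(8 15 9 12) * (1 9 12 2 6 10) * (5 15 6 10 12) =(1 9 2 10)(5 15)(6 12 8) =[0, 9, 10, 3, 4, 15, 12, 7, 6, 2, 1, 11, 8, 13, 14, 5]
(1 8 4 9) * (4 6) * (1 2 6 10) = (1 8 10)(2 6 4 9) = [0, 8, 6, 3, 9, 5, 4, 7, 10, 2, 1]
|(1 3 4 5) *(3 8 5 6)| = |(1 8 5)(3 4 6)| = 3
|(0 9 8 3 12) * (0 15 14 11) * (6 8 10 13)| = |(0 9 10 13 6 8 3 12 15 14 11)| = 11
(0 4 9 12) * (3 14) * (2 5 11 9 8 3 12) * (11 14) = (0 4 8 3 11 9 2 5 14 12) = [4, 1, 5, 11, 8, 14, 6, 7, 3, 2, 10, 9, 0, 13, 12]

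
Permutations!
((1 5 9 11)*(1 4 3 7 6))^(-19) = (1 3 9 6 4 5 7 11)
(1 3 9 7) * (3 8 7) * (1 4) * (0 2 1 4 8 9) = (0 2 1 9 3)(7 8) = [2, 9, 1, 0, 4, 5, 6, 8, 7, 3]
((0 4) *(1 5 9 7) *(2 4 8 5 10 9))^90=(1 9)(7 10)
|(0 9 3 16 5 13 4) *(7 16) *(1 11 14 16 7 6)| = 11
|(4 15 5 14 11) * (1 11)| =|(1 11 4 15 5 14)| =6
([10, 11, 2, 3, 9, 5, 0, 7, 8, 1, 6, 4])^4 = [10, 1, 2, 3, 4, 5, 0, 7, 8, 9, 6, 11]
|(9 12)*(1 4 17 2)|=4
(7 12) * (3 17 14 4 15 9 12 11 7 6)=(3 17 14 4 15 9 12 6)(7 11)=[0, 1, 2, 17, 15, 5, 3, 11, 8, 12, 10, 7, 6, 13, 4, 9, 16, 14]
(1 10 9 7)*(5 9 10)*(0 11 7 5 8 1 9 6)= (0 11 7 9 5 6)(1 8)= [11, 8, 2, 3, 4, 6, 0, 9, 1, 5, 10, 7]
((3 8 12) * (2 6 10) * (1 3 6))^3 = ((1 3 8 12 6 10 2))^3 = (1 12 2 8 10 3 6)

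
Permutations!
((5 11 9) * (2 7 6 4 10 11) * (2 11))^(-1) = (2 10 4 6 7)(5 9 11)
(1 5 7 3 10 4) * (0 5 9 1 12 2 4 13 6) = (0 5 7 3 10 13 6)(1 9)(2 4 12) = [5, 9, 4, 10, 12, 7, 0, 3, 8, 1, 13, 11, 2, 6]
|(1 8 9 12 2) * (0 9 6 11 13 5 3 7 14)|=13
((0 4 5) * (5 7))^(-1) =((0 4 7 5))^(-1) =(0 5 7 4)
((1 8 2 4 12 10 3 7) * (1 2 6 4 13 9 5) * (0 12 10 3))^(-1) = (0 10 4 6 8 1 5 9 13 2 7 3 12)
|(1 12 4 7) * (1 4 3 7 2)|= 6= |(1 12 3 7 4 2)|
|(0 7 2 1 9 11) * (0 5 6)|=|(0 7 2 1 9 11 5 6)|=8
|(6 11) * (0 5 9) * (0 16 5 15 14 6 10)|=6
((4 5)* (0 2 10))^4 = (0 2 10) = ((0 2 10)(4 5))^4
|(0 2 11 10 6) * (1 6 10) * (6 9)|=|(0 2 11 1 9 6)|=6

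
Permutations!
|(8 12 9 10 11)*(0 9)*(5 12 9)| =|(0 5 12)(8 9 10 11)| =12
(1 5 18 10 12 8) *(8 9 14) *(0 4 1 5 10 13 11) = (0 4 1 10 12 9 14 8 5 18 13 11) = [4, 10, 2, 3, 1, 18, 6, 7, 5, 14, 12, 0, 9, 11, 8, 15, 16, 17, 13]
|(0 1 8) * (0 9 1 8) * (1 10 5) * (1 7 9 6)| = 4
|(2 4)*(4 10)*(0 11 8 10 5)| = |(0 11 8 10 4 2 5)| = 7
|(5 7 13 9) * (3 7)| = 5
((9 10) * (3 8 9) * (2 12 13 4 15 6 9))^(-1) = (2 8 3 10 9 6 15 4 13 12)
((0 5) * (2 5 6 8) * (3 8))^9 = (0 8)(2 6)(3 5) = ((0 6 3 8 2 5))^9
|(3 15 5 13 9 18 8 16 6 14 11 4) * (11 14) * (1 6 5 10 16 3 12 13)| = 14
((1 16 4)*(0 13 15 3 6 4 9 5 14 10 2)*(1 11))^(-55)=((0 13 15 3 6 4 11 1 16 9 5 14 10 2))^(-55)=(0 13 15 3 6 4 11 1 16 9 5 14 10 2)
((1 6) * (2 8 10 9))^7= (1 6)(2 9 10 8)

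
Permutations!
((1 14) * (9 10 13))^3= ((1 14)(9 10 13))^3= (1 14)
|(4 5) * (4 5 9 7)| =|(4 9 7)| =3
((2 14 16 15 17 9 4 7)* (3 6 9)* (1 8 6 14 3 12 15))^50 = (12 17 15)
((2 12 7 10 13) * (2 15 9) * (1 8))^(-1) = ((1 8)(2 12 7 10 13 15 9))^(-1) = (1 8)(2 9 15 13 10 7 12)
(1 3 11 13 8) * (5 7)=(1 3 11 13 8)(5 7)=[0, 3, 2, 11, 4, 7, 6, 5, 1, 9, 10, 13, 12, 8]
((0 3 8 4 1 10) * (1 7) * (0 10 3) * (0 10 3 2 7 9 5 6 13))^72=((0 10 3 8 4 9 5 6 13)(1 2 7))^72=(13)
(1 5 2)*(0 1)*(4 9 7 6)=[1, 5, 0, 3, 9, 2, 4, 6, 8, 7]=(0 1 5 2)(4 9 7 6)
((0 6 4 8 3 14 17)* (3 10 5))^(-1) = ((0 6 4 8 10 5 3 14 17))^(-1) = (0 17 14 3 5 10 8 4 6)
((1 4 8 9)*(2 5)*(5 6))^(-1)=(1 9 8 4)(2 5 6)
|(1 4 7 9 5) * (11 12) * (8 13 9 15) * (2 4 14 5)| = 42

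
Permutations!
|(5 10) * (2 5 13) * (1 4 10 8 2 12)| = 15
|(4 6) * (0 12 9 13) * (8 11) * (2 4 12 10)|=8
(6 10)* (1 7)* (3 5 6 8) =(1 7)(3 5 6 10 8) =[0, 7, 2, 5, 4, 6, 10, 1, 3, 9, 8]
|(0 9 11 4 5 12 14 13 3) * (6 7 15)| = 9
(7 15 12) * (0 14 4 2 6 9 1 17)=(0 14 4 2 6 9 1 17)(7 15 12)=[14, 17, 6, 3, 2, 5, 9, 15, 8, 1, 10, 11, 7, 13, 4, 12, 16, 0]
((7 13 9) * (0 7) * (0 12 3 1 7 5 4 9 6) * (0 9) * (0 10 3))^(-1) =((0 5 4 10 3 1 7 13 6 9 12))^(-1) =(0 12 9 6 13 7 1 3 10 4 5)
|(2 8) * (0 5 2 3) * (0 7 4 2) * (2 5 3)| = |(0 3 7 4 5)(2 8)| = 10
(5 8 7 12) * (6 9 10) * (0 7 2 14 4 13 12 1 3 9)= (0 7 1 3 9 10 6)(2 14 4 13 12 5 8)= [7, 3, 14, 9, 13, 8, 0, 1, 2, 10, 6, 11, 5, 12, 4]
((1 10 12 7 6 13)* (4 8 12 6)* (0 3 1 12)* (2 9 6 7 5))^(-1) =((0 3 1 10 7 4 8)(2 9 6 13 12 5))^(-1) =(0 8 4 7 10 1 3)(2 5 12 13 6 9)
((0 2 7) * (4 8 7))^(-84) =((0 2 4 8 7))^(-84) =(0 2 4 8 7)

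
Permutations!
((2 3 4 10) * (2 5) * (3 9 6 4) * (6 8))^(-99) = ((2 9 8 6 4 10 5))^(-99) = (2 5 10 4 6 8 9)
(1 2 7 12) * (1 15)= (1 2 7 12 15)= [0, 2, 7, 3, 4, 5, 6, 12, 8, 9, 10, 11, 15, 13, 14, 1]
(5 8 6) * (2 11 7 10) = (2 11 7 10)(5 8 6) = [0, 1, 11, 3, 4, 8, 5, 10, 6, 9, 2, 7]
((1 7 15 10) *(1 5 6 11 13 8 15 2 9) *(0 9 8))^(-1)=((0 9 1 7 2 8 15 10 5 6 11 13))^(-1)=(0 13 11 6 5 10 15 8 2 7 1 9)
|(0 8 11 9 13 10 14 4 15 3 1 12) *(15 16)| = 13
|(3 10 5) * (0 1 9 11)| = 12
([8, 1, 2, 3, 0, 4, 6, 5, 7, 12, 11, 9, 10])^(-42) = [5, 1, 2, 3, 7, 8, 6, 0, 4, 10, 9, 12, 11]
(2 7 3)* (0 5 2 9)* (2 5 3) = (0 3 9)(2 7) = [3, 1, 7, 9, 4, 5, 6, 2, 8, 0]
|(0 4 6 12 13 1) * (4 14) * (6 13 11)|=|(0 14 4 13 1)(6 12 11)|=15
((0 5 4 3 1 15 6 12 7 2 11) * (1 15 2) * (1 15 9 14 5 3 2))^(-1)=(0 11 2 4 5 14 9 3)(6 15 7 12)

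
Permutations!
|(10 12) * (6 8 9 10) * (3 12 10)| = 5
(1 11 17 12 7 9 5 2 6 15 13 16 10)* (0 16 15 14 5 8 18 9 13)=(0 16 10 1 11 17 12 7 13 15)(2 6 14 5)(8 18 9)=[16, 11, 6, 3, 4, 2, 14, 13, 18, 8, 1, 17, 7, 15, 5, 0, 10, 12, 9]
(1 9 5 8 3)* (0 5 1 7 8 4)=(0 5 4)(1 9)(3 7 8)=[5, 9, 2, 7, 0, 4, 6, 8, 3, 1]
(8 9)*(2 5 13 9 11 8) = [0, 1, 5, 3, 4, 13, 6, 7, 11, 2, 10, 8, 12, 9] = (2 5 13 9)(8 11)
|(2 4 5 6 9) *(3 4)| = 6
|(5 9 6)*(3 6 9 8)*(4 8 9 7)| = 7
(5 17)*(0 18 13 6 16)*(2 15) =(0 18 13 6 16)(2 15)(5 17) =[18, 1, 15, 3, 4, 17, 16, 7, 8, 9, 10, 11, 12, 6, 14, 2, 0, 5, 13]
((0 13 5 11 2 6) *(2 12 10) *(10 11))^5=((0 13 5 10 2 6)(11 12))^5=(0 6 2 10 5 13)(11 12)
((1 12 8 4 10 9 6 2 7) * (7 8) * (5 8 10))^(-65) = (1 12 7)(2 6 9 10)(4 5 8)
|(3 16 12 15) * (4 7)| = 4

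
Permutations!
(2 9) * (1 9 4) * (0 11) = (0 11)(1 9 2 4) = [11, 9, 4, 3, 1, 5, 6, 7, 8, 2, 10, 0]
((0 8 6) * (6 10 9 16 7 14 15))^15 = (0 14 9)(6 7 10)(8 15 16)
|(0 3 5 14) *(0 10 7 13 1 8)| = |(0 3 5 14 10 7 13 1 8)| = 9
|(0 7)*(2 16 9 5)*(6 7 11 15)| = 20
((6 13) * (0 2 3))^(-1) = (0 3 2)(6 13)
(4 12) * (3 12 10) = (3 12 4 10) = [0, 1, 2, 12, 10, 5, 6, 7, 8, 9, 3, 11, 4]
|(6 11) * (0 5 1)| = 6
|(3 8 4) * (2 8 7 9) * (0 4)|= 7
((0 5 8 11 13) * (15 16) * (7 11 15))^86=((0 5 8 15 16 7 11 13))^86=(0 11 16 8)(5 13 7 15)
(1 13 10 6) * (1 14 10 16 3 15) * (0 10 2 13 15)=(0 10 6 14 2 13 16 3)(1 15)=[10, 15, 13, 0, 4, 5, 14, 7, 8, 9, 6, 11, 12, 16, 2, 1, 3]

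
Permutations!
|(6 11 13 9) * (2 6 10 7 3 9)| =|(2 6 11 13)(3 9 10 7)| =4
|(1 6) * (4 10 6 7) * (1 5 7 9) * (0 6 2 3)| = 8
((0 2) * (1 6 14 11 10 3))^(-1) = ((0 2)(1 6 14 11 10 3))^(-1) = (0 2)(1 3 10 11 14 6)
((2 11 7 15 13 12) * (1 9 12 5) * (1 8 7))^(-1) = (1 11 2 12 9)(5 13 15 7 8)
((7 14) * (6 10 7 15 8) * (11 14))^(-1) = (6 8 15 14 11 7 10)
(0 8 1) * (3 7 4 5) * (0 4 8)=(1 4 5 3 7 8)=[0, 4, 2, 7, 5, 3, 6, 8, 1]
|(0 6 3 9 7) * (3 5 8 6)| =|(0 3 9 7)(5 8 6)| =12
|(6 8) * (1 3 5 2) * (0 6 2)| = 7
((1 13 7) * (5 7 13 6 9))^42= (13)(1 9 7 6 5)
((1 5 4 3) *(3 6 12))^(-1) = (1 3 12 6 4 5)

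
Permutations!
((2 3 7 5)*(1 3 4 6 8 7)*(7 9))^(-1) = (1 3)(2 5 7 9 8 6 4)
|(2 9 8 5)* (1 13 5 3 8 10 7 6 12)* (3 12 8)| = |(1 13 5 2 9 10 7 6 8 12)| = 10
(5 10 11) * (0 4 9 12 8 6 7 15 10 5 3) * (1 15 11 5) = [4, 15, 2, 0, 9, 1, 7, 11, 6, 12, 5, 3, 8, 13, 14, 10] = (0 4 9 12 8 6 7 11 3)(1 15 10 5)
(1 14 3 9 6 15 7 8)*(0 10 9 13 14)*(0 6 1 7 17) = [10, 6, 2, 13, 4, 5, 15, 8, 7, 1, 9, 11, 12, 14, 3, 17, 16, 0] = (0 10 9 1 6 15 17)(3 13 14)(7 8)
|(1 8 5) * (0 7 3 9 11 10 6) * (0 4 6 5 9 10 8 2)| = 42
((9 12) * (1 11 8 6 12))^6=((1 11 8 6 12 9))^6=(12)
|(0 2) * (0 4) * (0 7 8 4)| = |(0 2)(4 7 8)| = 6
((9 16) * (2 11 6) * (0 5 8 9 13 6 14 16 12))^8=(0 9 5 12 8)(2 14 13)(6 11 16)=((0 5 8 9 12)(2 11 14 16 13 6))^8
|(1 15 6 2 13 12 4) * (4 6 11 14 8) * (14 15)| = |(1 14 8 4)(2 13 12 6)(11 15)| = 4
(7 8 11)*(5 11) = [0, 1, 2, 3, 4, 11, 6, 8, 5, 9, 10, 7] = (5 11 7 8)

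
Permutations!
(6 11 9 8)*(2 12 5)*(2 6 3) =(2 12 5 6 11 9 8 3) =[0, 1, 12, 2, 4, 6, 11, 7, 3, 8, 10, 9, 5]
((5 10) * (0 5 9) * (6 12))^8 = ((0 5 10 9)(6 12))^8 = (12)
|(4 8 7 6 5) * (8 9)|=6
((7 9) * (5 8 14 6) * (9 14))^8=(5 9 14)(6 8 7)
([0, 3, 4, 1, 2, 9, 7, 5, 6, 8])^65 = [0, 3, 4, 1, 2, 5, 6, 7, 8, 9]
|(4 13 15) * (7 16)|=|(4 13 15)(7 16)|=6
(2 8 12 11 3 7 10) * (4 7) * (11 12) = (12)(2 8 11 3 4 7 10) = [0, 1, 8, 4, 7, 5, 6, 10, 11, 9, 2, 3, 12]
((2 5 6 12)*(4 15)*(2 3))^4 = ((2 5 6 12 3)(4 15))^4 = (15)(2 3 12 6 5)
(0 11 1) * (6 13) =(0 11 1)(6 13) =[11, 0, 2, 3, 4, 5, 13, 7, 8, 9, 10, 1, 12, 6]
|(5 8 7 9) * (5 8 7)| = 4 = |(5 7 9 8)|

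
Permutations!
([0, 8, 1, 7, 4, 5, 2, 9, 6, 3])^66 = [0, 6, 8, 3, 4, 5, 1, 7, 2, 9]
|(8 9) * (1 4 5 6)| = |(1 4 5 6)(8 9)| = 4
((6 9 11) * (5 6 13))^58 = (5 11 6 13 9)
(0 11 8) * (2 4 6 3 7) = [11, 1, 4, 7, 6, 5, 3, 2, 0, 9, 10, 8] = (0 11 8)(2 4 6 3 7)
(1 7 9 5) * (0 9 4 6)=(0 9 5 1 7 4 6)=[9, 7, 2, 3, 6, 1, 0, 4, 8, 5]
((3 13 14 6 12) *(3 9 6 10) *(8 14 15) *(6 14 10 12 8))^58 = (3 8 15)(6 13 10)(9 14 12)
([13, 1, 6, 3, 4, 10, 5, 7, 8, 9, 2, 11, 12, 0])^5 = [13, 1, 6, 3, 4, 10, 5, 7, 8, 9, 2, 11, 12, 0]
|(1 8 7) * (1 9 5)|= |(1 8 7 9 5)|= 5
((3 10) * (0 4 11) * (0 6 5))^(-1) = ((0 4 11 6 5)(3 10))^(-1) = (0 5 6 11 4)(3 10)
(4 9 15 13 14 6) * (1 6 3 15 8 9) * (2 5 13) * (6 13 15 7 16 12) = (1 13 14 3 7 16 12 6 4)(2 5 15)(8 9) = [0, 13, 5, 7, 1, 15, 4, 16, 9, 8, 10, 11, 6, 14, 3, 2, 12]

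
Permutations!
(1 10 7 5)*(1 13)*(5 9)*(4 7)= [0, 10, 2, 3, 7, 13, 6, 9, 8, 5, 4, 11, 12, 1]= (1 10 4 7 9 5 13)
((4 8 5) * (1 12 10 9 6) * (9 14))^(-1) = ((1 12 10 14 9 6)(4 8 5))^(-1) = (1 6 9 14 10 12)(4 5 8)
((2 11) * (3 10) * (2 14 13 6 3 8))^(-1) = ((2 11 14 13 6 3 10 8))^(-1) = (2 8 10 3 6 13 14 11)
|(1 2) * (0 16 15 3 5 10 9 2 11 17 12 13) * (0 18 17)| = 20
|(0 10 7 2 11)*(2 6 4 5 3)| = 9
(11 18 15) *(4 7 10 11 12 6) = (4 7 10 11 18 15 12 6) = [0, 1, 2, 3, 7, 5, 4, 10, 8, 9, 11, 18, 6, 13, 14, 12, 16, 17, 15]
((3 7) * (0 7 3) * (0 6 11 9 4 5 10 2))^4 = (0 9 2 11 10 6 5 7 4)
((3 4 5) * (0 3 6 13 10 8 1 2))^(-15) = (0 13)(1 5)(2 6)(3 10)(4 8)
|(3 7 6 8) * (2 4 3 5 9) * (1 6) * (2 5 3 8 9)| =|(1 6 9 5 2 4 8 3 7)| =9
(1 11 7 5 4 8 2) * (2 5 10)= (1 11 7 10 2)(4 8 5)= [0, 11, 1, 3, 8, 4, 6, 10, 5, 9, 2, 7]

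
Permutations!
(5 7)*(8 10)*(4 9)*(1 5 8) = [0, 5, 2, 3, 9, 7, 6, 8, 10, 4, 1] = (1 5 7 8 10)(4 9)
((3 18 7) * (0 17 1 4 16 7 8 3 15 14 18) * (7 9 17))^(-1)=((0 7 15 14 18 8 3)(1 4 16 9 17))^(-1)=(0 3 8 18 14 15 7)(1 17 9 16 4)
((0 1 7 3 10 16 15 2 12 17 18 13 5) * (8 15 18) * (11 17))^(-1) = (0 5 13 18 16 10 3 7 1)(2 15 8 17 11 12)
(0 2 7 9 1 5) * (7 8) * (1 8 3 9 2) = [1, 5, 3, 9, 4, 0, 6, 2, 7, 8] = (0 1 5)(2 3 9 8 7)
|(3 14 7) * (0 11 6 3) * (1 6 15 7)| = |(0 11 15 7)(1 6 3 14)| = 4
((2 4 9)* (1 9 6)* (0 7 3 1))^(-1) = (0 6 4 2 9 1 3 7)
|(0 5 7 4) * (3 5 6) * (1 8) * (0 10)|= |(0 6 3 5 7 4 10)(1 8)|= 14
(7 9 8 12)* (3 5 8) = [0, 1, 2, 5, 4, 8, 6, 9, 12, 3, 10, 11, 7] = (3 5 8 12 7 9)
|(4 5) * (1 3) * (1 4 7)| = |(1 3 4 5 7)| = 5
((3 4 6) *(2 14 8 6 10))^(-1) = (2 10 4 3 6 8 14)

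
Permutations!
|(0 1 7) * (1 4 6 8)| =6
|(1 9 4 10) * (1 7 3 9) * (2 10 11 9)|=12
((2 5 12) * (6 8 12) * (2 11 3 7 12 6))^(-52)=(12)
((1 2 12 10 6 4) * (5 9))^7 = (1 2 12 10 6 4)(5 9)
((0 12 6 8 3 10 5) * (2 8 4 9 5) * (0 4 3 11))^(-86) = ((0 12 6 3 10 2 8 11)(4 9 5))^(-86) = (0 6 10 8)(2 11 12 3)(4 9 5)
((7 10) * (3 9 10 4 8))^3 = ((3 9 10 7 4 8))^3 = (3 7)(4 9)(8 10)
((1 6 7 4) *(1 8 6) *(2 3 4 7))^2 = ((2 3 4 8 6))^2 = (2 4 6 3 8)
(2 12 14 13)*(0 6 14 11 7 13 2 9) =(0 6 14 2 12 11 7 13 9) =[6, 1, 12, 3, 4, 5, 14, 13, 8, 0, 10, 7, 11, 9, 2]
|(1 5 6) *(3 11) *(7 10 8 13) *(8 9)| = |(1 5 6)(3 11)(7 10 9 8 13)| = 30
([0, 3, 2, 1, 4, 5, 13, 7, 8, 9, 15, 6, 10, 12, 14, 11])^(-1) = [0, 3, 2, 1, 4, 5, 11, 7, 8, 9, 12, 15, 13, 6, 14, 10]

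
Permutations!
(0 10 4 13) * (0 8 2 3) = (0 10 4 13 8 2 3) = [10, 1, 3, 0, 13, 5, 6, 7, 2, 9, 4, 11, 12, 8]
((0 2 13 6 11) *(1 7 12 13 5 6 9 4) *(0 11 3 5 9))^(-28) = ((0 2 9 4 1 7 12 13)(3 5 6))^(-28) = (0 1)(2 7)(3 6 5)(4 13)(9 12)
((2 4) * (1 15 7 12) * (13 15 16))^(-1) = ((1 16 13 15 7 12)(2 4))^(-1) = (1 12 7 15 13 16)(2 4)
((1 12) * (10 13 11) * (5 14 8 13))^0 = ((1 12)(5 14 8 13 11 10))^0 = (14)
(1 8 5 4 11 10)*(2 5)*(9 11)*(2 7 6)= (1 8 7 6 2 5 4 9 11 10)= [0, 8, 5, 3, 9, 4, 2, 6, 7, 11, 1, 10]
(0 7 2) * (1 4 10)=(0 7 2)(1 4 10)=[7, 4, 0, 3, 10, 5, 6, 2, 8, 9, 1]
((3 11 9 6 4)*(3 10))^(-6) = ((3 11 9 6 4 10))^(-6) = (11)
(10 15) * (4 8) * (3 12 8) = (3 12 8 4)(10 15) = [0, 1, 2, 12, 3, 5, 6, 7, 4, 9, 15, 11, 8, 13, 14, 10]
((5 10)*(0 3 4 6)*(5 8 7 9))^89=((0 3 4 6)(5 10 8 7 9))^89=(0 3 4 6)(5 9 7 8 10)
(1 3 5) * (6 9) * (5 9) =(1 3 9 6 5) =[0, 3, 2, 9, 4, 1, 5, 7, 8, 6]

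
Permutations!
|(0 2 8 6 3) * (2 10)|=6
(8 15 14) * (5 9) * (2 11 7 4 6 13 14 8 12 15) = (2 11 7 4 6 13 14 12 15 8)(5 9) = [0, 1, 11, 3, 6, 9, 13, 4, 2, 5, 10, 7, 15, 14, 12, 8]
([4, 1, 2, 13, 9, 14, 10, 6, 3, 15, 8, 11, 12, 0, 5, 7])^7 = [8, 1, 2, 6, 3, 14, 9, 4, 7, 13, 15, 11, 12, 10, 5, 0]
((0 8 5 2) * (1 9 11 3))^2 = (0 5)(1 11)(2 8)(3 9)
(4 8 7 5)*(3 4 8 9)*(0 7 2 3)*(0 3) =(0 7 5 8 2)(3 4 9) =[7, 1, 0, 4, 9, 8, 6, 5, 2, 3]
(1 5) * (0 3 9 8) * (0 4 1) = (0 3 9 8 4 1 5) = [3, 5, 2, 9, 1, 0, 6, 7, 4, 8]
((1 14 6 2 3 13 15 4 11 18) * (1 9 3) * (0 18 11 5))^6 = ((0 18 9 3 13 15 4 5)(1 14 6 2))^6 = (0 4 13 9)(1 6)(2 14)(3 18 5 15)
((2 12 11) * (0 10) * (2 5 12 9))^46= ((0 10)(2 9)(5 12 11))^46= (5 12 11)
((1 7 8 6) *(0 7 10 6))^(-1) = ((0 7 8)(1 10 6))^(-1) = (0 8 7)(1 6 10)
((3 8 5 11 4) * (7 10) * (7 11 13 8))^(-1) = ((3 7 10 11 4)(5 13 8))^(-1) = (3 4 11 10 7)(5 8 13)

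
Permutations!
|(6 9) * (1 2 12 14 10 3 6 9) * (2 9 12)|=7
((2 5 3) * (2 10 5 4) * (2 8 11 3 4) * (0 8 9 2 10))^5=((0 8 11 3)(2 10 5 4 9))^5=(0 8 11 3)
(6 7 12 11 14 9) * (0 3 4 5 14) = [3, 1, 2, 4, 5, 14, 7, 12, 8, 6, 10, 0, 11, 13, 9] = (0 3 4 5 14 9 6 7 12 11)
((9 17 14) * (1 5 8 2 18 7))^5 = ((1 5 8 2 18 7)(9 17 14))^5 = (1 7 18 2 8 5)(9 14 17)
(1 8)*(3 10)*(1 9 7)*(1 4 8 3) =(1 3 10)(4 8 9 7) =[0, 3, 2, 10, 8, 5, 6, 4, 9, 7, 1]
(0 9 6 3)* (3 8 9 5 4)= (0 5 4 3)(6 8 9)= [5, 1, 2, 0, 3, 4, 8, 7, 9, 6]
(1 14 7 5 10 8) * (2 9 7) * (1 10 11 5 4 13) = (1 14 2 9 7 4 13)(5 11)(8 10) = [0, 14, 9, 3, 13, 11, 6, 4, 10, 7, 8, 5, 12, 1, 2]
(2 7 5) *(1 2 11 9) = [0, 2, 7, 3, 4, 11, 6, 5, 8, 1, 10, 9] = (1 2 7 5 11 9)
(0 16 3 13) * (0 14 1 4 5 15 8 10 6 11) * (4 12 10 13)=(0 16 3 4 5 15 8 13 14 1 12 10 6 11)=[16, 12, 2, 4, 5, 15, 11, 7, 13, 9, 6, 0, 10, 14, 1, 8, 3]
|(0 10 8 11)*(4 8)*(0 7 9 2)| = 8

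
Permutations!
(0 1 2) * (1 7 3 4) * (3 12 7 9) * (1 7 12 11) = (12)(0 9 3 4 7 11 1 2) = [9, 2, 0, 4, 7, 5, 6, 11, 8, 3, 10, 1, 12]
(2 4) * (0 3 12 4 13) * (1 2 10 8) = [3, 2, 13, 12, 10, 5, 6, 7, 1, 9, 8, 11, 4, 0] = (0 3 12 4 10 8 1 2 13)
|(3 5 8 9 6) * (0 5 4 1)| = |(0 5 8 9 6 3 4 1)| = 8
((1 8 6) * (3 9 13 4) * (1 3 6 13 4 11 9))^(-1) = (1 3 6 4 9 11 13 8)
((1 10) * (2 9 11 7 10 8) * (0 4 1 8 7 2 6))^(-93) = ((0 4 1 7 10 8 6)(2 9 11))^(-93) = (11)(0 8 7 4 6 10 1)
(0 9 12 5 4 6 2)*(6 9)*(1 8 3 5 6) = (0 1 8 3 5 4 9 12 6 2) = [1, 8, 0, 5, 9, 4, 2, 7, 3, 12, 10, 11, 6]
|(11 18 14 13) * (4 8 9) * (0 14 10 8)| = 9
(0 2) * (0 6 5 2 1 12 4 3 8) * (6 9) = (0 1 12 4 3 8)(2 9 6 5) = [1, 12, 9, 8, 3, 2, 5, 7, 0, 6, 10, 11, 4]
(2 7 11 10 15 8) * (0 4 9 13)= (0 4 9 13)(2 7 11 10 15 8)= [4, 1, 7, 3, 9, 5, 6, 11, 2, 13, 15, 10, 12, 0, 14, 8]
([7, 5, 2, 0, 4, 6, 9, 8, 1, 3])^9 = (0 7 8 1 5 6 9 3)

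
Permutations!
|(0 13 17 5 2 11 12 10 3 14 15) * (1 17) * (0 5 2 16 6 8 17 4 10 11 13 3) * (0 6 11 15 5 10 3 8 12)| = 12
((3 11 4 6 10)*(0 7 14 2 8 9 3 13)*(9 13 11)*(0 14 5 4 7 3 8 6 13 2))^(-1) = ((0 3 9 8 2 6 10 11 7 5 4 13 14))^(-1) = (0 14 13 4 5 7 11 10 6 2 8 9 3)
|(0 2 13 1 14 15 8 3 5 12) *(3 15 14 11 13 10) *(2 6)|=42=|(0 6 2 10 3 5 12)(1 11 13)(8 15)|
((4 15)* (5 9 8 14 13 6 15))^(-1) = ((4 5 9 8 14 13 6 15))^(-1) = (4 15 6 13 14 8 9 5)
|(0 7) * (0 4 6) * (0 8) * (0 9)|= 6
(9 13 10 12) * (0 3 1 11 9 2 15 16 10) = (0 3 1 11 9 13)(2 15 16 10 12) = [3, 11, 15, 1, 4, 5, 6, 7, 8, 13, 12, 9, 2, 0, 14, 16, 10]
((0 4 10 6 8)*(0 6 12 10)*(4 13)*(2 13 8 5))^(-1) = ((0 8 6 5 2 13 4)(10 12))^(-1) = (0 4 13 2 5 6 8)(10 12)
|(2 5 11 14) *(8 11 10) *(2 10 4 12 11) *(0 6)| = |(0 6)(2 5 4 12 11 14 10 8)| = 8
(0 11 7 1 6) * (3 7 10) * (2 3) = [11, 6, 3, 7, 4, 5, 0, 1, 8, 9, 2, 10] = (0 11 10 2 3 7 1 6)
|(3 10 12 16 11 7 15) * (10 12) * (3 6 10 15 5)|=6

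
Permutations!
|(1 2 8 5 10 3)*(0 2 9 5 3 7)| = 9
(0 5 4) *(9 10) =(0 5 4)(9 10) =[5, 1, 2, 3, 0, 4, 6, 7, 8, 10, 9]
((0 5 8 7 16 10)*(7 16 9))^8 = ((0 5 8 16 10)(7 9))^8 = (0 16 5 10 8)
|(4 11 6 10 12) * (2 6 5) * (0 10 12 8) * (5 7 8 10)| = |(0 5 2 6 12 4 11 7 8)| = 9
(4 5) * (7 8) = [0, 1, 2, 3, 5, 4, 6, 8, 7] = (4 5)(7 8)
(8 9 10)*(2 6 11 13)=(2 6 11 13)(8 9 10)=[0, 1, 6, 3, 4, 5, 11, 7, 9, 10, 8, 13, 12, 2]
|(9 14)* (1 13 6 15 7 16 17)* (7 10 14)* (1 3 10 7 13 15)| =11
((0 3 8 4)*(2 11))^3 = (0 4 8 3)(2 11)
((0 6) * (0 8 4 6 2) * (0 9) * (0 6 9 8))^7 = ((0 2 8 4 9 6))^7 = (0 2 8 4 9 6)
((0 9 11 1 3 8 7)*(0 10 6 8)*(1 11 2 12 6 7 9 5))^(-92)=(2 8 12 9 6)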